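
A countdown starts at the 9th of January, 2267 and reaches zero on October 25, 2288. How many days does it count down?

Jan 9, 2267 → Jan 9, 2268: 365 days.
Jan 9, 2268 → Jan 9, 2269: 366 days (Feb 29, 2268 is in that span).
Jan 9, 2269 → Jan 9, 2270: 365 days.
Jan 9, 2270 → Jan 9, 2271: 365 days.
Jan 9, 2271 → Jan 9, 2272: 365 days.
Jan 9, 2272 → Jan 9, 2273: 366 days (Feb 29, 2272 is in that span).
Jan 9, 2273 → Jan 9, 2274: 365 days.
Jan 9, 2274 → Jan 9, 2275: 365 days.
Jan 9, 2275 → Jan 9, 2276: 365 days.
Jan 9, 2276 → Jan 9, 2277: 366 days (Feb 29, 2276 is in that span).
Jan 9, 2277 → Jan 9, 2278: 365 days.
Jan 9, 2278 → Jan 9, 2279: 365 days.
Jan 9, 2279 → Jan 9, 2280: 365 days.
Jan 9, 2280 → Jan 9, 2281: 366 days (Feb 29, 2280 is in that span).
Jan 9, 2281 → Jan 9, 2282: 365 days.
Jan 9, 2282 → Jan 9, 2283: 365 days.
Jan 9, 2283 → Jan 9, 2284: 365 days.
Jan 9, 2284 → Jan 9, 2285: 366 days (Feb 29, 2284 is in that span).
Jan 9, 2285 → Jan 9, 2286: 365 days.
Jan 9, 2286 → Jan 9, 2287: 365 days.
Jan 9, 2287 → Jan 9, 2288: 365 days.
Jan 9, 2288 → Feb 9, 2288: 31 days (January has 31).
Feb 9, 2288 → Mar 9, 2288: 29 days (February has 29).
Mar 9, 2288 → Apr 9, 2288: 31 days (March has 31).
Apr 9, 2288 → May 9, 2288: 30 days (April has 30).
May 9, 2288 → Jun 9, 2288: 31 days (May has 31).
Jun 9, 2288 → Jul 9, 2288: 30 days (June has 30).
Jul 9, 2288 → Aug 9, 2288: 31 days (July has 31).
Aug 9, 2288 → Sep 9, 2288: 31 days (August has 31).
Sep 9, 2288 → Oct 9, 2288: 30 days (September has 30).
Oct 9, 2288 → Oct 25, 2288: 16 days.
Total: 7960 days.

7960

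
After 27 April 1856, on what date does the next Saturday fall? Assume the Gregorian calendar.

Apr 27, 1856 is a Sunday.
From Sunday to the next Saturday is 6 days.
Apr 27, 1856 + 6 = May 3, 1856.

May 3, 1856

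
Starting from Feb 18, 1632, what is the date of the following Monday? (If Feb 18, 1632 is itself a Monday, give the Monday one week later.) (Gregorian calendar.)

February 23, 1632

Feb 18, 1632 is a Wednesday.
From Wednesday to the next Monday is 5 days.
Feb 18, 1632 + 5 = Feb 23, 1632.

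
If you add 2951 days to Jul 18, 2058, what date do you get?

+365 (one year) → Jul 18, 2059 (2586 left).
+366 (one year; includes Feb 29, 2060) → Jul 18, 2060 (2220 left).
+365 (one year) → Jul 18, 2061 (1855 left).
+365 (one year) → Jul 18, 2062 (1490 left).
+365 (one year) → Jul 18, 2063 (1125 left).
+366 (one year; includes Feb 29, 2064) → Jul 18, 2064 (759 left).
+365 (one year) → Jul 18, 2065 (394 left).
Jul has 31 days: +14 → Aug 1, 2065 (380 left).
Aug has 31 days: +31 → Sep 1, 2065 (349 left).
Sep has 30 days: +30 → Oct 1, 2065 (319 left).
Oct has 31 days: +31 → Nov 1, 2065 (288 left).
Nov has 30 days: +30 → Dec 1, 2065 (258 left).
Dec has 31 days: +31 → Jan 1, 2066 (227 left).
Jan has 31 days: +31 → Feb 1, 2066 (196 left).
Feb has 28 days: +28 → Mar 1, 2066 (168 left).
Mar has 31 days: +31 → Apr 1, 2066 (137 left).
Apr has 30 days: +30 → May 1, 2066 (107 left).
May has 31 days: +31 → Jun 1, 2066 (76 left).
Jun has 30 days: +30 → Jul 1, 2066 (46 left).
Jul has 31 days: +31 → Aug 1, 2066 (15 left).
+15 → Aug 16, 2066.

August 16, 2066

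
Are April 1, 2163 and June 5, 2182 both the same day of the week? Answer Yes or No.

From Apr 1, 2163 to Jun 5, 2182 is 7005 days.
7005 mod 7 = 5, so they are different weekdays.
(Apr 1, 2163 is a Friday; Jun 5, 2182 is a Wednesday.)

No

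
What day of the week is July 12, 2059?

Saturday

January 1, 2059 is a Wednesday.
Jan 1, 2059 → Feb 1, 2059: 31 days (January has 31).
Feb 1, 2059 → Mar 1, 2059: 28 days (February has 28).
Mar 1, 2059 → Apr 1, 2059: 31 days (March has 31).
Apr 1, 2059 → May 1, 2059: 30 days (April has 30).
May 1, 2059 → Jun 1, 2059: 31 days (May has 31).
Jun 1, 2059 → Jul 1, 2059: 30 days (June has 30).
Jul 1, 2059 → Jul 12, 2059: 11 days.
Total: 192 days.
192 mod 7 = 3, so Wednesday + 3 = Saturday.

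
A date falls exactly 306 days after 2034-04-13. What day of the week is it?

Tuesday

First find the weekday of Apr 13, 2034. Doomsday rule: the anchor day for the 2000s is Tuesday. For year 34: 34÷12 = 2 r 10, and 10÷4 = 2, so 2+10+2 = 14.
Tuesday + 14 ≡ Tuesday — that's 2034's doomsday.
In April the doomsday date is Apr 4.
Apr 13 is 9 days after Apr 4; 9 mod 7 = 2, so Tuesday + 2 = Thursday.
306 mod 7 = 5, so 306 days after a Thursday is Thursday + 5 = Tuesday.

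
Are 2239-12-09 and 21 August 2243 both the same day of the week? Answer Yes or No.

From Dec 9, 2239 to Aug 21, 2243 is 1351 days.
1351 mod 7 = 0, so they are the same weekday.
(Dec 9, 2239 is a Monday; Aug 21, 2243 is a Monday.)

Yes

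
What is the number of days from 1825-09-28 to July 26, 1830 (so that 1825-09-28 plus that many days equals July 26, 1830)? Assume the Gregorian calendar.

1762

Sep 28, 1825 → Sep 28, 1826: 365 days.
Sep 28, 1826 → Sep 28, 1827: 365 days.
Sep 28, 1827 → Sep 28, 1828: 366 days (Feb 29, 1828 is in that span).
Sep 28, 1828 → Sep 28, 1829: 365 days.
Sep 28, 1829 → Oct 28, 1829: 30 days (September has 30).
Oct 28, 1829 → Nov 28, 1829: 31 days (October has 31).
Nov 28, 1829 → Dec 28, 1829: 30 days (November has 30).
Dec 28, 1829 → Jan 28, 1830: 31 days (December has 31).
Jan 28, 1830 → Feb 28, 1830: 31 days (January has 31).
Feb 28, 1830 → Mar 28, 1830: 28 days (February has 28).
Mar 28, 1830 → Apr 28, 1830: 31 days (March has 31).
Apr 28, 1830 → May 28, 1830: 30 days (April has 30).
May 28, 1830 → Jun 28, 1830: 31 days (May has 31).
Jun 28, 1830 → Jul 26, 1830: 28 days.
Total: 1762 days.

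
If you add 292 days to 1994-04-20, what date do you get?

February 6, 1995

Apr has 30 days: +11 → May 1, 1994 (281 left).
May has 31 days: +31 → Jun 1, 1994 (250 left).
Jun has 30 days: +30 → Jul 1, 1994 (220 left).
Jul has 31 days: +31 → Aug 1, 1994 (189 left).
Aug has 31 days: +31 → Sep 1, 1994 (158 left).
Sep has 30 days: +30 → Oct 1, 1994 (128 left).
Oct has 31 days: +31 → Nov 1, 1994 (97 left).
Nov has 30 days: +30 → Dec 1, 1994 (67 left).
Dec has 31 days: +31 → Jan 1, 1995 (36 left).
Jan has 31 days: +31 → Feb 1, 1995 (5 left).
+5 → Feb 6, 1995.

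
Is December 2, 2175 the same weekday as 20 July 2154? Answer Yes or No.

Yes

From Jul 20, 2154 to Dec 2, 2175 is 7805 days.
7805 mod 7 = 0, so they are the same weekday.
(Jul 20, 2154 is a Saturday; Dec 2, 2175 is a Saturday.)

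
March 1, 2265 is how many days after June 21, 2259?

2080

Jun 21, 2259 → Jun 21, 2260: 366 days (Feb 29, 2260 is in that span).
Jun 21, 2260 → Jun 21, 2261: 365 days.
Jun 21, 2261 → Jun 21, 2262: 365 days.
Jun 21, 2262 → Jun 21, 2263: 365 days.
Jun 21, 2263 → Jun 21, 2264: 366 days (Feb 29, 2264 is in that span).
Jun 21, 2264 → Jul 21, 2264: 30 days (June has 30).
Jul 21, 2264 → Aug 21, 2264: 31 days (July has 31).
Aug 21, 2264 → Sep 21, 2264: 31 days (August has 31).
Sep 21, 2264 → Oct 21, 2264: 30 days (September has 30).
Oct 21, 2264 → Nov 21, 2264: 31 days (October has 31).
Nov 21, 2264 → Dec 21, 2264: 30 days (November has 30).
Dec 21, 2264 → Jan 21, 2265: 31 days (December has 31).
Jan 21, 2265 → Feb 21, 2265: 31 days (January has 31).
Feb 21, 2265 → Mar 1, 2265: 8 days.
Total: 2080 days.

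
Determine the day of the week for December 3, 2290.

Wednesday

Doomsday rule: the anchor day for the 2200s is Friday. For year 90: 90÷12 = 7 r 6, and 6÷4 = 1, so 7+6+1 = 14.
Friday + 14 ≡ Friday — that's 2290's doomsday.
In December the doomsday date is Dec 12.
Dec 3 is 9 days before Dec 12; 9 mod 7 = 2, so Friday − 2 = Wednesday.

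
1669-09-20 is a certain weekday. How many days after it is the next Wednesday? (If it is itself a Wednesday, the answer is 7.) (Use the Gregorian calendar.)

Sep 20, 1669 is a Friday.
From Friday to the next Wednesday is 5 days.

5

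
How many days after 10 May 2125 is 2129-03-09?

May 10, 2125 → May 10, 2126: 365 days.
May 10, 2126 → May 10, 2127: 365 days.
May 10, 2127 → May 10, 2128: 366 days (Feb 29, 2128 is in that span).
May 10, 2128 → Jun 10, 2128: 31 days (May has 31).
Jun 10, 2128 → Jul 10, 2128: 30 days (June has 30).
Jul 10, 2128 → Aug 10, 2128: 31 days (July has 31).
Aug 10, 2128 → Sep 10, 2128: 31 days (August has 31).
Sep 10, 2128 → Oct 10, 2128: 30 days (September has 30).
Oct 10, 2128 → Nov 10, 2128: 31 days (October has 31).
Nov 10, 2128 → Dec 10, 2128: 30 days (November has 30).
Dec 10, 2128 → Jan 10, 2129: 31 days (December has 31).
Jan 10, 2129 → Feb 10, 2129: 31 days (January has 31).
Feb 10, 2129 → Mar 9, 2129: 27 days.
Total: 1399 days.

1399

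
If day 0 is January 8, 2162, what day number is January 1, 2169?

2550

Jan 8, 2162 → Jan 8, 2163: 365 days.
Jan 8, 2163 → Jan 8, 2164: 365 days.
Jan 8, 2164 → Jan 8, 2165: 366 days (Feb 29, 2164 is in that span).
Jan 8, 2165 → Jan 8, 2166: 365 days.
Jan 8, 2166 → Jan 8, 2167: 365 days.
Jan 8, 2167 → Jan 8, 2168: 365 days.
Jan 8, 2168 → Feb 8, 2168: 31 days (January has 31).
Feb 8, 2168 → Mar 8, 2168: 29 days (February has 29).
Mar 8, 2168 → Apr 8, 2168: 31 days (March has 31).
Apr 8, 2168 → May 8, 2168: 30 days (April has 30).
May 8, 2168 → Jun 8, 2168: 31 days (May has 31).
Jun 8, 2168 → Jul 8, 2168: 30 days (June has 30).
Jul 8, 2168 → Aug 8, 2168: 31 days (July has 31).
Aug 8, 2168 → Sep 8, 2168: 31 days (August has 31).
Sep 8, 2168 → Oct 8, 2168: 30 days (September has 30).
Oct 8, 2168 → Nov 8, 2168: 31 days (October has 31).
Nov 8, 2168 → Dec 8, 2168: 30 days (November has 30).
Dec 8, 2168 → Jan 1, 2169: 24 days.
Total: 2550 days.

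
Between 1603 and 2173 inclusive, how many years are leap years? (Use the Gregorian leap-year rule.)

Multiples of 4 in [1603,2173]: 143.
Of those, multiples of 100: 5 (not leap unless ÷400).
Multiples of 400: 1.
Leap years = 143 − 5 + 1 = 139.

139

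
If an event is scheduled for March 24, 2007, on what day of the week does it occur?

Saturday

Doomsday rule: the anchor day for the 2000s is Tuesday. For year 07: 7÷12 = 0 r 7, and 7÷4 = 1, so 0+7+1 = 8.
Tuesday + 8 ≡ Wednesday — that's 2007's doomsday.
In March the doomsday date is Mar 14.
Mar 24 is 10 days after Mar 14; 10 mod 7 = 3, so Wednesday + 3 = Saturday.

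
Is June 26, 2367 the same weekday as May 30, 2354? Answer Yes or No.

No

From May 30, 2354 to Jun 26, 2367 is 4775 days.
4775 mod 7 = 1, so they are different weekdays.
(May 30, 2354 is a Sunday; Jun 26, 2367 is a Monday.)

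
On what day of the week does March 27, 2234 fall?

Thursday

Doomsday rule: the anchor day for the 2200s is Friday. For year 34: 34÷12 = 2 r 10, and 10÷4 = 2, so 2+10+2 = 14.
Friday + 14 ≡ Friday — that's 2234's doomsday.
In March the doomsday date is Mar 14.
Mar 27 is 13 days after Mar 14; 13 mod 7 = 6, so Friday + 6 = Thursday.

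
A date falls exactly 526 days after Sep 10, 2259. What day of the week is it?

Sunday

Sep 10, 2259 is a Saturday.
526 mod 7 = 1, so 526 days after a Saturday is Saturday + 1 = Sunday.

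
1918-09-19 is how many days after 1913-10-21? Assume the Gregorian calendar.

Oct 21, 1913 → Oct 21, 1914: 365 days.
Oct 21, 1914 → Oct 21, 1915: 365 days.
Oct 21, 1915 → Oct 21, 1916: 366 days (Feb 29, 1916 is in that span).
Oct 21, 1916 → Oct 21, 1917: 365 days.
Oct 21, 1917 → Nov 21, 1917: 31 days (October has 31).
Nov 21, 1917 → Dec 21, 1917: 30 days (November has 30).
Dec 21, 1917 → Jan 21, 1918: 31 days (December has 31).
Jan 21, 1918 → Feb 21, 1918: 31 days (January has 31).
Feb 21, 1918 → Mar 21, 1918: 28 days (February has 28).
Mar 21, 1918 → Apr 21, 1918: 31 days (March has 31).
Apr 21, 1918 → May 21, 1918: 30 days (April has 30).
May 21, 1918 → Jun 21, 1918: 31 days (May has 31).
Jun 21, 1918 → Jul 21, 1918: 30 days (June has 30).
Jul 21, 1918 → Aug 21, 1918: 31 days (July has 31).
Aug 21, 1918 → Sep 19, 1918: 29 days.
Total: 1794 days.

1794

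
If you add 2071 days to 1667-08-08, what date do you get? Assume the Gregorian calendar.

April 9, 1673

+366 (one year; includes Feb 29, 1668) → Aug 8, 1668 (1705 left).
+365 (one year) → Aug 8, 1669 (1340 left).
+365 (one year) → Aug 8, 1670 (975 left).
+365 (one year) → Aug 8, 1671 (610 left).
+366 (one year; includes Feb 29, 1672) → Aug 8, 1672 (244 left).
Aug has 31 days: +24 → Sep 1, 1672 (220 left).
Sep has 30 days: +30 → Oct 1, 1672 (190 left).
Oct has 31 days: +31 → Nov 1, 1672 (159 left).
Nov has 30 days: +30 → Dec 1, 1672 (129 left).
Dec has 31 days: +31 → Jan 1, 1673 (98 left).
Jan has 31 days: +31 → Feb 1, 1673 (67 left).
Feb has 28 days: +28 → Mar 1, 1673 (39 left).
Mar has 31 days: +31 → Apr 1, 1673 (8 left).
+8 → Apr 9, 1673.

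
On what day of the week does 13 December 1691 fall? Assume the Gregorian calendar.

Doomsday rule: the anchor day for the 1600s is Tuesday. For year 91: 91÷12 = 7 r 7, and 7÷4 = 1, so 7+7+1 = 15.
Tuesday + 15 ≡ Wednesday — that's 1691's doomsday.
In December the doomsday date is Dec 12.
Dec 13 is 1 day after Dec 12; 1 mod 7 = 1, so Wednesday + 1 = Thursday.

Thursday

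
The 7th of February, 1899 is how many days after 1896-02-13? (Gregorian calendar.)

1090

Feb 13, 1896 → Feb 13, 1897: 366 days (Feb 29, 1896 is in that span).
Feb 13, 1897 → Feb 13, 1898: 365 days.
Feb 13, 1898 → Mar 13, 1898: 28 days (February has 28).
Mar 13, 1898 → Apr 13, 1898: 31 days (March has 31).
Apr 13, 1898 → May 13, 1898: 30 days (April has 30).
May 13, 1898 → Jun 13, 1898: 31 days (May has 31).
Jun 13, 1898 → Jul 13, 1898: 30 days (June has 30).
Jul 13, 1898 → Aug 13, 1898: 31 days (July has 31).
Aug 13, 1898 → Sep 13, 1898: 31 days (August has 31).
Sep 13, 1898 → Oct 13, 1898: 30 days (September has 30).
Oct 13, 1898 → Nov 13, 1898: 31 days (October has 31).
Nov 13, 1898 → Dec 13, 1898: 30 days (November has 30).
Dec 13, 1898 → Jan 13, 1899: 31 days (December has 31).
Jan 13, 1899 → Feb 7, 1899: 25 days.
Total: 1090 days.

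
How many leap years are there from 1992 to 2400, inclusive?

Multiples of 4 in [1992,2400]: 103.
Of those, multiples of 100: 5 (not leap unless ÷400).
Multiples of 400: 2.
Leap years = 103 − 5 + 2 = 100.

100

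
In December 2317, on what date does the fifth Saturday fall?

December 1, 2317 is a Saturday.
The first Saturday is therefore December 1 (same day).
The fifth Saturday is 1 + 4×7 = December 29.

December 29, 2317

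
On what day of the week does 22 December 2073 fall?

Doomsday rule: the anchor day for the 2000s is Tuesday. For year 73: 73÷12 = 6 r 1, and 1÷4 = 0, so 6+1+0 = 7.
Tuesday + 7 ≡ Tuesday — that's 2073's doomsday.
In December the doomsday date is Dec 12.
Dec 22 is 10 days after Dec 12; 10 mod 7 = 3, so Tuesday + 3 = Friday.

Friday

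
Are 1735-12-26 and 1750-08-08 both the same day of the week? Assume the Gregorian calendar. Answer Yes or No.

From Dec 26, 1735 to Aug 8, 1750 is 5339 days.
5339 mod 7 = 5, so they are different weekdays.
(Dec 26, 1735 is a Monday; Aug 8, 1750 is a Saturday.)

No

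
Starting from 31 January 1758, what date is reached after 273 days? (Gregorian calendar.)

Jan has 31 days: +1 → Feb 1, 1758 (272 left).
Feb has 28 days: +28 → Mar 1, 1758 (244 left).
Mar has 31 days: +31 → Apr 1, 1758 (213 left).
Apr has 30 days: +30 → May 1, 1758 (183 left).
May has 31 days: +31 → Jun 1, 1758 (152 left).
Jun has 30 days: +30 → Jul 1, 1758 (122 left).
Jul has 31 days: +31 → Aug 1, 1758 (91 left).
Aug has 31 days: +31 → Sep 1, 1758 (60 left).
Sep has 30 days: +30 → Oct 1, 1758 (30 left).
+30 → Oct 31, 1758.

October 31, 1758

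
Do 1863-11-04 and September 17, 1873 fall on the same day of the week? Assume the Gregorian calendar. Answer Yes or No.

Yes

From Nov 4, 1863 to Sep 17, 1873 is 3605 days.
3605 mod 7 = 0, so they are the same weekday.
(Nov 4, 1863 is a Wednesday; Sep 17, 1873 is a Wednesday.)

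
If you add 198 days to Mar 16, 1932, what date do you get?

September 30, 1932

Mar has 31 days: +16 → Apr 1, 1932 (182 left).
Apr has 30 days: +30 → May 1, 1932 (152 left).
May has 31 days: +31 → Jun 1, 1932 (121 left).
Jun has 30 days: +30 → Jul 1, 1932 (91 left).
Jul has 31 days: +31 → Aug 1, 1932 (60 left).
Aug has 31 days: +31 → Sep 1, 1932 (29 left).
+29 → Sep 30, 1932.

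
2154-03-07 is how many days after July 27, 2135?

Jul 27, 2135 → Jul 27, 2136: 366 days (Feb 29, 2136 is in that span).
Jul 27, 2136 → Jul 27, 2137: 365 days.
Jul 27, 2137 → Jul 27, 2138: 365 days.
Jul 27, 2138 → Jul 27, 2139: 365 days.
Jul 27, 2139 → Jul 27, 2140: 366 days (Feb 29, 2140 is in that span).
Jul 27, 2140 → Jul 27, 2141: 365 days.
Jul 27, 2141 → Jul 27, 2142: 365 days.
Jul 27, 2142 → Jul 27, 2143: 365 days.
Jul 27, 2143 → Jul 27, 2144: 366 days (Feb 29, 2144 is in that span).
Jul 27, 2144 → Jul 27, 2145: 365 days.
Jul 27, 2145 → Jul 27, 2146: 365 days.
Jul 27, 2146 → Jul 27, 2147: 365 days.
Jul 27, 2147 → Jul 27, 2148: 366 days (Feb 29, 2148 is in that span).
Jul 27, 2148 → Jul 27, 2149: 365 days.
Jul 27, 2149 → Jul 27, 2150: 365 days.
Jul 27, 2150 → Jul 27, 2151: 365 days.
Jul 27, 2151 → Jul 27, 2152: 366 days (Feb 29, 2152 is in that span).
Jul 27, 2152 → Jul 27, 2153: 365 days.
Jul 27, 2153 → Aug 27, 2153: 31 days (July has 31).
Aug 27, 2153 → Sep 27, 2153: 31 days (August has 31).
Sep 27, 2153 → Oct 27, 2153: 30 days (September has 30).
Oct 27, 2153 → Nov 27, 2153: 31 days (October has 31).
Nov 27, 2153 → Dec 27, 2153: 30 days (November has 30).
Dec 27, 2153 → Jan 27, 2154: 31 days (December has 31).
Jan 27, 2154 → Feb 27, 2154: 31 days (January has 31).
Feb 27, 2154 → Mar 7, 2154: 8 days.
Total: 6798 days.

6798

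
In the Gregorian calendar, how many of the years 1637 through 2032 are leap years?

Multiples of 4 in [1637,2032]: 99.
Of those, multiples of 100: 4 (not leap unless ÷400).
Multiples of 400: 1.
Leap years = 99 − 4 + 1 = 96.

96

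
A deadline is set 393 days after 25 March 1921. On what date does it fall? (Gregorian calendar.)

Mar has 31 days: +7 → Apr 1, 1921 (386 left).
Apr has 30 days: +30 → May 1, 1921 (356 left).
May has 31 days: +31 → Jun 1, 1921 (325 left).
Jun has 30 days: +30 → Jul 1, 1921 (295 left).
Jul has 31 days: +31 → Aug 1, 1921 (264 left).
Aug has 31 days: +31 → Sep 1, 1921 (233 left).
Sep has 30 days: +30 → Oct 1, 1921 (203 left).
Oct has 31 days: +31 → Nov 1, 1921 (172 left).
Nov has 30 days: +30 → Dec 1, 1921 (142 left).
Dec has 31 days: +31 → Jan 1, 1922 (111 left).
Jan has 31 days: +31 → Feb 1, 1922 (80 left).
Feb has 28 days: +28 → Mar 1, 1922 (52 left).
Mar has 31 days: +31 → Apr 1, 1922 (21 left).
+21 → Apr 22, 1922.

April 22, 1922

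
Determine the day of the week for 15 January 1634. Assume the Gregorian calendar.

Sunday

Doomsday rule: the anchor day for the 1600s is Tuesday. For year 34: 34÷12 = 2 r 10, and 10÷4 = 2, so 2+10+2 = 14.
Tuesday + 14 ≡ Tuesday — that's 1634's doomsday.
In January the doomsday date is Jan 3 (1634 is not a leap year).
Jan 15 is 12 days after Jan 3; 12 mod 7 = 5, so Tuesday + 5 = Sunday.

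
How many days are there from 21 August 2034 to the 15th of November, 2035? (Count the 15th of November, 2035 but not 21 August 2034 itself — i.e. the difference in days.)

Aug 21, 2034 → Aug 21, 2035: 365 days.
Aug 21, 2035 → Sep 21, 2035: 31 days (August has 31).
Sep 21, 2035 → Oct 21, 2035: 30 days (September has 30).
Oct 21, 2035 → Nov 15, 2035: 25 days.
Total: 451 days.

451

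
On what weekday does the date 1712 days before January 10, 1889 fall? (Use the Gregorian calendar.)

First find the weekday of Jan 10, 1889. Doomsday rule: the anchor day for the 1800s is Friday. For year 89: 89÷12 = 7 r 5, and 5÷4 = 1, so 7+5+1 = 13.
Friday + 13 ≡ Thursday — that's 1889's doomsday.
In January the doomsday date is Jan 3 (1889 is not a leap year).
Jan 10 is 7 days after Jan 3; 7 mod 7 = 0, so Thursday + 0 = Thursday.
1712 mod 7 = 4, so 1712 days before a Thursday is Thursday − 4 = Sunday.

Sunday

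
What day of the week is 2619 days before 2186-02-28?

First find the weekday of Feb 28, 2186. Doomsday rule: the anchor day for the 2100s is Sunday. For year 86: 86÷12 = 7 r 2, and 2÷4 = 0, so 7+2+0 = 9.
Sunday + 9 ≡ Tuesday — that's 2186's doomsday.
In February the doomsday date is Feb 28 (2186 is not a leap year).
Feb 28 is the doomsday itself: Tuesday.
2619 mod 7 = 1, so 2619 days before a Tuesday is Tuesday − 1 = Monday.

Monday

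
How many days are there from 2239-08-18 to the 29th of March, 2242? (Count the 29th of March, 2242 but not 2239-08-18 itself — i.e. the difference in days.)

954

Aug 18, 2239 → Aug 18, 2240: 366 days (Feb 29, 2240 is in that span).
Aug 18, 2240 → Aug 18, 2241: 365 days.
Aug 18, 2241 → Sep 18, 2241: 31 days (August has 31).
Sep 18, 2241 → Oct 18, 2241: 30 days (September has 30).
Oct 18, 2241 → Nov 18, 2241: 31 days (October has 31).
Nov 18, 2241 → Dec 18, 2241: 30 days (November has 30).
Dec 18, 2241 → Jan 18, 2242: 31 days (December has 31).
Jan 18, 2242 → Feb 18, 2242: 31 days (January has 31).
Feb 18, 2242 → Mar 18, 2242: 28 days (February has 28).
Mar 18, 2242 → Mar 29, 2242: 11 days.
Total: 954 days.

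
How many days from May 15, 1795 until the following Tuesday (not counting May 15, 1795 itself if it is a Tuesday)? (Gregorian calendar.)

May 15, 1795 is a Friday.
From Friday to the next Tuesday is 4 days.

4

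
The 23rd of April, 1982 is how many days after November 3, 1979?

Nov 3, 1979 → Nov 3, 1980: 366 days (Feb 29, 1980 is in that span).
Nov 3, 1980 → Nov 3, 1981: 365 days.
Nov 3, 1981 → Dec 3, 1981: 30 days (November has 30).
Dec 3, 1981 → Jan 3, 1982: 31 days (December has 31).
Jan 3, 1982 → Feb 3, 1982: 31 days (January has 31).
Feb 3, 1982 → Mar 3, 1982: 28 days (February has 28).
Mar 3, 1982 → Apr 3, 1982: 31 days (March has 31).
Apr 3, 1982 → Apr 23, 1982: 20 days.
Total: 902 days.

902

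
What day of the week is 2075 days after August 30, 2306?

First find the weekday of Aug 30, 2306. Doomsday rule: the anchor day for the 2300s is Wednesday. For year 06: 6÷12 = 0 r 6, and 6÷4 = 1, so 0+6+1 = 7.
Wednesday + 7 ≡ Wednesday — that's 2306's doomsday.
In August the doomsday date is Aug 8.
Aug 30 is 22 days after Aug 8; 22 mod 7 = 1, so Wednesday + 1 = Thursday.
2075 mod 7 = 3, so 2075 days after a Thursday is Thursday + 3 = Sunday.

Sunday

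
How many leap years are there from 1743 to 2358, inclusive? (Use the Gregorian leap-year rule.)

Multiples of 4 in [1743,2358]: 154.
Of those, multiples of 100: 6 (not leap unless ÷400).
Multiples of 400: 1.
Leap years = 154 − 6 + 1 = 149.

149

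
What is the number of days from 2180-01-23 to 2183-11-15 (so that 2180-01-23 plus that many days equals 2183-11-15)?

Jan 23, 2180 → Jan 23, 2181: 366 days (Feb 29, 2180 is in that span).
Jan 23, 2181 → Jan 23, 2182: 365 days.
Jan 23, 2182 → Jan 23, 2183: 365 days.
Jan 23, 2183 → Feb 23, 2183: 31 days (January has 31).
Feb 23, 2183 → Mar 23, 2183: 28 days (February has 28).
Mar 23, 2183 → Apr 23, 2183: 31 days (March has 31).
Apr 23, 2183 → May 23, 2183: 30 days (April has 30).
May 23, 2183 → Jun 23, 2183: 31 days (May has 31).
Jun 23, 2183 → Jul 23, 2183: 30 days (June has 30).
Jul 23, 2183 → Aug 23, 2183: 31 days (July has 31).
Aug 23, 2183 → Sep 23, 2183: 31 days (August has 31).
Sep 23, 2183 → Oct 23, 2183: 30 days (September has 30).
Oct 23, 2183 → Nov 15, 2183: 23 days.
Total: 1392 days.

1392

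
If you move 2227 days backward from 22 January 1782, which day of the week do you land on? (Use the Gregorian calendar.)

Jan 22, 1782 is a Tuesday.
2227 mod 7 = 1, so 2227 days before a Tuesday is Tuesday − 1 = Monday.

Monday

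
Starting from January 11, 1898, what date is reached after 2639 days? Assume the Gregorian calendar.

+365 (one year) → Jan 11, 1899 (2274 left).
+365 (one year) → Jan 11, 1900 (1909 left).
+365 (one year) → Jan 11, 1901 (1544 left).
+365 (one year) → Jan 11, 1902 (1179 left).
+365 (one year) → Jan 11, 1903 (814 left).
+365 (one year) → Jan 11, 1904 (449 left).
+366 (one year; includes Feb 29, 1904) → Jan 11, 1905 (83 left).
Jan has 31 days: +21 → Feb 1, 1905 (62 left).
Feb has 28 days: +28 → Mar 1, 1905 (34 left).
Mar has 31 days: +31 → Apr 1, 1905 (3 left).
+3 → Apr 4, 1905.

April 4, 1905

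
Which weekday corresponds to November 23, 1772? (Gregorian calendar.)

Doomsday rule: the anchor day for the 1700s is Sunday. For year 72: 72÷12 = 6 r 0, and 0÷4 = 0, so 6+0+0 = 6.
Sunday + 6 ≡ Saturday — that's 1772's doomsday.
In November the doomsday date is Nov 7.
Nov 23 is 16 days after Nov 7; 16 mod 7 = 2, so Saturday + 2 = Monday.

Monday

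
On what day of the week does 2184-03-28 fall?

Sunday

Doomsday rule: the anchor day for the 2100s is Sunday. For year 84: 84÷12 = 7 r 0, and 0÷4 = 0, so 7+0+0 = 7.
Sunday + 7 ≡ Sunday — that's 2184's doomsday.
In March the doomsday date is Mar 14.
Mar 28 is 14 days after Mar 14; 14 mod 7 = 0, so Sunday + 0 = Sunday.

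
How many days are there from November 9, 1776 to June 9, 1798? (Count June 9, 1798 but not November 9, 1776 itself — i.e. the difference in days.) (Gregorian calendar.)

7882

Nov 9, 1776 → Nov 9, 1777: 365 days.
Nov 9, 1777 → Nov 9, 1778: 365 days.
Nov 9, 1778 → Nov 9, 1779: 365 days.
Nov 9, 1779 → Nov 9, 1780: 366 days (Feb 29, 1780 is in that span).
Nov 9, 1780 → Nov 9, 1781: 365 days.
Nov 9, 1781 → Nov 9, 1782: 365 days.
Nov 9, 1782 → Nov 9, 1783: 365 days.
Nov 9, 1783 → Nov 9, 1784: 366 days (Feb 29, 1784 is in that span).
Nov 9, 1784 → Nov 9, 1785: 365 days.
Nov 9, 1785 → Nov 9, 1786: 365 days.
Nov 9, 1786 → Nov 9, 1787: 365 days.
Nov 9, 1787 → Nov 9, 1788: 366 days (Feb 29, 1788 is in that span).
Nov 9, 1788 → Nov 9, 1789: 365 days.
Nov 9, 1789 → Nov 9, 1790: 365 days.
Nov 9, 1790 → Nov 9, 1791: 365 days.
Nov 9, 1791 → Nov 9, 1792: 366 days (Feb 29, 1792 is in that span).
Nov 9, 1792 → Nov 9, 1793: 365 days.
Nov 9, 1793 → Nov 9, 1794: 365 days.
Nov 9, 1794 → Nov 9, 1795: 365 days.
Nov 9, 1795 → Nov 9, 1796: 366 days (Feb 29, 1796 is in that span).
Nov 9, 1796 → Nov 9, 1797: 365 days.
Nov 9, 1797 → Dec 9, 1797: 30 days (November has 30).
Dec 9, 1797 → Jan 9, 1798: 31 days (December has 31).
Jan 9, 1798 → Feb 9, 1798: 31 days (January has 31).
Feb 9, 1798 → Mar 9, 1798: 28 days (February has 28).
Mar 9, 1798 → Apr 9, 1798: 31 days (March has 31).
Apr 9, 1798 → May 9, 1798: 30 days (April has 30).
May 9, 1798 → Jun 9, 1798: 31 days.
Total: 7882 days.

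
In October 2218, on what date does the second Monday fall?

October 1, 2218 is a Thursday.
The first Monday is therefore October 5 (4 days later).
The second Monday is 5 + 1×7 = October 12.

October 12, 2218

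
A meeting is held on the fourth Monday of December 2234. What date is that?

December 22, 2234

December 1, 2234 is a Monday.
The first Monday is therefore December 1 (same day).
The fourth Monday is 1 + 3×7 = December 22.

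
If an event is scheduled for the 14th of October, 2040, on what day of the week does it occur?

Sunday

Doomsday rule: the anchor day for the 2000s is Tuesday. For year 40: 40÷12 = 3 r 4, and 4÷4 = 1, so 3+4+1 = 8.
Tuesday + 8 ≡ Wednesday — that's 2040's doomsday.
In October the doomsday date is Oct 10.
Oct 14 is 4 days after Oct 10; 4 mod 7 = 4, so Wednesday + 4 = Sunday.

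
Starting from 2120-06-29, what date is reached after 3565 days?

+365 (one year) → Jun 29, 2121 (3200 left).
+365 (one year) → Jun 29, 2122 (2835 left).
+365 (one year) → Jun 29, 2123 (2470 left).
+366 (one year; includes Feb 29, 2124) → Jun 29, 2124 (2104 left).
+365 (one year) → Jun 29, 2125 (1739 left).
+365 (one year) → Jun 29, 2126 (1374 left).
+365 (one year) → Jun 29, 2127 (1009 left).
+366 (one year; includes Feb 29, 2128) → Jun 29, 2128 (643 left).
+365 (one year) → Jun 29, 2129 (278 left).
Jun has 30 days: +2 → Jul 1, 2129 (276 left).
Jul has 31 days: +31 → Aug 1, 2129 (245 left).
Aug has 31 days: +31 → Sep 1, 2129 (214 left).
Sep has 30 days: +30 → Oct 1, 2129 (184 left).
Oct has 31 days: +31 → Nov 1, 2129 (153 left).
Nov has 30 days: +30 → Dec 1, 2129 (123 left).
Dec has 31 days: +31 → Jan 1, 2130 (92 left).
Jan has 31 days: +31 → Feb 1, 2130 (61 left).
Feb has 28 days: +28 → Mar 1, 2130 (33 left).
Mar has 31 days: +31 → Apr 1, 2130 (2 left).
+2 → Apr 3, 2130.

April 3, 2130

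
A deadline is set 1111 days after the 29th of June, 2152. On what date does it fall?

July 15, 2155

+365 (one year) → Jun 29, 2153 (746 left).
+365 (one year) → Jun 29, 2154 (381 left).
Jun has 30 days: +2 → Jul 1, 2154 (379 left).
Jul has 31 days: +31 → Aug 1, 2154 (348 left).
Aug has 31 days: +31 → Sep 1, 2154 (317 left).
Sep has 30 days: +30 → Oct 1, 2154 (287 left).
Oct has 31 days: +31 → Nov 1, 2154 (256 left).
Nov has 30 days: +30 → Dec 1, 2154 (226 left).
Dec has 31 days: +31 → Jan 1, 2155 (195 left).
Jan has 31 days: +31 → Feb 1, 2155 (164 left).
Feb has 28 days: +28 → Mar 1, 2155 (136 left).
Mar has 31 days: +31 → Apr 1, 2155 (105 left).
Apr has 30 days: +30 → May 1, 2155 (75 left).
May has 31 days: +31 → Jun 1, 2155 (44 left).
Jun has 30 days: +30 → Jul 1, 2155 (14 left).
+14 → Jul 15, 2155.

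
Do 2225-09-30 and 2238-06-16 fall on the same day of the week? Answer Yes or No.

No

From Sep 30, 2225 to Jun 16, 2238 is 4642 days.
4642 mod 7 = 1, so they are different weekdays.
(Sep 30, 2225 is a Friday; Jun 16, 2238 is a Saturday.)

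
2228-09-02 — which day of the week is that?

Doomsday rule: the anchor day for the 2200s is Friday. For year 28: 28÷12 = 2 r 4, and 4÷4 = 1, so 2+4+1 = 7.
Friday + 7 ≡ Friday — that's 2228's doomsday.
In September the doomsday date is Sep 5.
Sep 2 is 3 days before Sep 5; 3 mod 7 = 3, so Friday − 3 = Tuesday.

Tuesday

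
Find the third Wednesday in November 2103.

November 1, 2103 is a Thursday.
The first Wednesday is therefore November 7 (6 days later).
The third Wednesday is 7 + 2×7 = November 21.

November 21, 2103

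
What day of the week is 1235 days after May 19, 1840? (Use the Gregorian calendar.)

Friday

May 19, 1840 is a Tuesday.
1235 mod 7 = 3, so 1235 days after a Tuesday is Tuesday + 3 = Friday.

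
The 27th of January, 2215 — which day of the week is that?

Friday

January 1, 2215 is a Sunday.
Jan 1, 2215 → Jan 27, 2215: 26 days.
Total: 26 days.
26 mod 7 = 5, so Sunday + 5 = Friday.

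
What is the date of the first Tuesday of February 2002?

February 1, 2002 is a Friday.
The first Tuesday is therefore February 5 (4 days later).

February 5, 2002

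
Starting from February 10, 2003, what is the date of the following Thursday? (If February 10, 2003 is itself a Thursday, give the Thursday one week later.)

Feb 10, 2003 is a Monday.
From Monday to the next Thursday is 3 days.
Feb 10, 2003 + 3 = Feb 13, 2003.

February 13, 2003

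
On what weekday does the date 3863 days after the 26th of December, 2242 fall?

First find the weekday of Dec 26, 2242. Doomsday rule: the anchor day for the 2200s is Friday. For year 42: 42÷12 = 3 r 6, and 6÷4 = 1, so 3+6+1 = 10.
Friday + 10 ≡ Monday — that's 2242's doomsday.
In December the doomsday date is Dec 12.
Dec 26 is 14 days after Dec 12; 14 mod 7 = 0, so Monday + 0 = Monday.
3863 mod 7 = 6, so 3863 days after a Monday is Monday + 6 = Sunday.

Sunday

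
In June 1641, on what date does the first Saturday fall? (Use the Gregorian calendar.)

June 1, 1641 is a Saturday.
The first Saturday is therefore June 1 (same day).

June 1, 1641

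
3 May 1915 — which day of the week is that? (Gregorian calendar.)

January 1, 1915 is a Friday.
Jan 1, 1915 → Feb 1, 1915: 31 days (January has 31).
Feb 1, 1915 → Mar 1, 1915: 28 days (February has 28).
Mar 1, 1915 → Apr 1, 1915: 31 days (March has 31).
Apr 1, 1915 → May 1, 1915: 30 days (April has 30).
May 1, 1915 → May 3, 1915: 2 days.
Total: 122 days.
122 mod 7 = 3, so Friday + 3 = Monday.

Monday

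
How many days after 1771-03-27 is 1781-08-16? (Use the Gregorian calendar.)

Mar 27, 1771 → Mar 27, 1772: 366 days (Feb 29, 1772 is in that span).
Mar 27, 1772 → Mar 27, 1773: 365 days.
Mar 27, 1773 → Mar 27, 1774: 365 days.
Mar 27, 1774 → Mar 27, 1775: 365 days.
Mar 27, 1775 → Mar 27, 1776: 366 days (Feb 29, 1776 is in that span).
Mar 27, 1776 → Mar 27, 1777: 365 days.
Mar 27, 1777 → Mar 27, 1778: 365 days.
Mar 27, 1778 → Mar 27, 1779: 365 days.
Mar 27, 1779 → Mar 27, 1780: 366 days (Feb 29, 1780 is in that span).
Mar 27, 1780 → Mar 27, 1781: 365 days.
Mar 27, 1781 → Apr 27, 1781: 31 days (March has 31).
Apr 27, 1781 → May 27, 1781: 30 days (April has 30).
May 27, 1781 → Jun 27, 1781: 31 days (May has 31).
Jun 27, 1781 → Jul 27, 1781: 30 days (June has 30).
Jul 27, 1781 → Aug 16, 1781: 20 days.
Total: 3795 days.

3795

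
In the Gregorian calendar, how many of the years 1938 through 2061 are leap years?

Multiples of 4 in [1938,2061]: 31.
Of those, multiples of 100: 1 (not leap unless ÷400).
Multiples of 400: 1.
Leap years = 31 − 1 + 1 = 31.

31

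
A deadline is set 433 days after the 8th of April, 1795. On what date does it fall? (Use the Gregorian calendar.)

+366 (one year; includes Feb 29, 1796) → Apr 8, 1796 (67 left).
Apr has 30 days: +23 → May 1, 1796 (44 left).
May has 31 days: +31 → Jun 1, 1796 (13 left).
+13 → Jun 14, 1796.

June 14, 1796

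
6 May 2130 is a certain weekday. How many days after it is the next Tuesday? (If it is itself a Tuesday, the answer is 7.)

May 6, 2130 is a Saturday.
From Saturday to the next Tuesday is 3 days.

3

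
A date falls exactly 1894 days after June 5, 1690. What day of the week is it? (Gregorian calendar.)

Friday

Jun 5, 1690 is a Monday.
1894 mod 7 = 4, so 1894 days after a Monday is Monday + 4 = Friday.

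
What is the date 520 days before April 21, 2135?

−365 (one year) → Apr 21, 2134 (155 left).
−21 → Mar 31, 2134 (end of Mar, 31 days; 134 left).
−31 → Feb 28, 2134 (end of Feb, 28 days; 103 left).
−28 → Jan 31, 2134 (end of Jan, 31 days; 75 left).
−31 → Dec 31, 2133 (end of Dec, 31 days; 44 left).
−31 → Nov 30, 2133 (end of Nov, 30 days; 13 left).
−13 → Nov 17, 2133.

November 17, 2133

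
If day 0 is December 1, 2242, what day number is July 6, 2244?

583

Dec 1, 2242 → Dec 1, 2243: 365 days.
Dec 1, 2243 → Jan 1, 2244: 31 days (December has 31).
Jan 1, 2244 → Feb 1, 2244: 31 days (January has 31).
Feb 1, 2244 → Mar 1, 2244: 29 days (February has 29).
Mar 1, 2244 → Apr 1, 2244: 31 days (March has 31).
Apr 1, 2244 → May 1, 2244: 30 days (April has 30).
May 1, 2244 → Jun 1, 2244: 31 days (May has 31).
Jun 1, 2244 → Jul 1, 2244: 30 days (June has 30).
Jul 1, 2244 → Jul 6, 2244: 5 days.
Total: 583 days.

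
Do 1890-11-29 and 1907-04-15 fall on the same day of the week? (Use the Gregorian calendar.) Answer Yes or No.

From Nov 29, 1890 to Apr 15, 1907 is 5980 days.
5980 mod 7 = 2, so they are different weekdays.
(Nov 29, 1890 is a Saturday; Apr 15, 1907 is a Monday.)

No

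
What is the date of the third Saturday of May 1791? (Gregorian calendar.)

May 1, 1791 is a Sunday.
The first Saturday is therefore May 7 (6 days later).
The third Saturday is 7 + 2×7 = May 21.

May 21, 1791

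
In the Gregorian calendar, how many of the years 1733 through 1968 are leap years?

57

Multiples of 4 in [1733,1968]: 59.
Of those, multiples of 100: 2 (not leap unless ÷400).
Multiples of 400: 0.
Leap years = 59 − 2 + 0 = 57.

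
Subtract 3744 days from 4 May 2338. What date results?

−365 (one year) → May 4, 2337 (3379 left).
−365 (one year) → May 4, 2336 (3014 left).
−366 (one year; includes Feb 29, 2336) → May 4, 2335 (2648 left).
−365 (one year) → May 4, 2334 (2283 left).
−365 (one year) → May 4, 2333 (1918 left).
−365 (one year) → May 4, 2332 (1553 left).
−366 (one year; includes Feb 29, 2332) → May 4, 2331 (1187 left).
−365 (one year) → May 4, 2330 (822 left).
−365 (one year) → May 4, 2329 (457 left).
−365 (one year) → May 4, 2328 (92 left).
−4 → Apr 30, 2328 (end of Apr, 30 days; 88 left).
−30 → Mar 31, 2328 (end of Mar, 31 days; 58 left).
−31 → Feb 29, 2328 (end of Feb, 29 days; 27 left).
−27 → Feb 2, 2328.

February 2, 2328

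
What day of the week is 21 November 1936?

Doomsday rule: the anchor day for the 1900s is Wednesday. For year 36: 36÷12 = 3 r 0, and 0÷4 = 0, so 3+0+0 = 3.
Wednesday + 3 ≡ Saturday — that's 1936's doomsday.
In November the doomsday date is Nov 7.
Nov 21 is 14 days after Nov 7; 14 mod 7 = 0, so Saturday + 0 = Saturday.

Saturday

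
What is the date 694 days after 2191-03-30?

+366 (one year; includes Feb 29, 2192) → Mar 30, 2192 (328 left).
Mar has 31 days: +2 → Apr 1, 2192 (326 left).
Apr has 30 days: +30 → May 1, 2192 (296 left).
May has 31 days: +31 → Jun 1, 2192 (265 left).
Jun has 30 days: +30 → Jul 1, 2192 (235 left).
Jul has 31 days: +31 → Aug 1, 2192 (204 left).
Aug has 31 days: +31 → Sep 1, 2192 (173 left).
Sep has 30 days: +30 → Oct 1, 2192 (143 left).
Oct has 31 days: +31 → Nov 1, 2192 (112 left).
Nov has 30 days: +30 → Dec 1, 2192 (82 left).
Dec has 31 days: +31 → Jan 1, 2193 (51 left).
Jan has 31 days: +31 → Feb 1, 2193 (20 left).
+20 → Feb 21, 2193.

February 21, 2193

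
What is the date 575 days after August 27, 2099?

+365 (one year) → Aug 27, 2100 (210 left).
Aug has 31 days: +5 → Sep 1, 2100 (205 left).
Sep has 30 days: +30 → Oct 1, 2100 (175 left).
Oct has 31 days: +31 → Nov 1, 2100 (144 left).
Nov has 30 days: +30 → Dec 1, 2100 (114 left).
Dec has 31 days: +31 → Jan 1, 2101 (83 left).
Jan has 31 days: +31 → Feb 1, 2101 (52 left).
Feb has 28 days: +28 → Mar 1, 2101 (24 left).
+24 → Mar 25, 2101.

March 25, 2101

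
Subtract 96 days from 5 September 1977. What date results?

June 1, 1977

−5 → Aug 31, 1977 (end of Aug, 31 days; 91 left).
−31 → Jul 31, 1977 (end of Jul, 31 days; 60 left).
−31 → Jun 30, 1977 (end of Jun, 30 days; 29 left).
−29 → Jun 1, 1977.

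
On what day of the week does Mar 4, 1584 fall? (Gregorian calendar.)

Sunday

Doomsday rule: the anchor day for the 1500s is Wednesday. For year 84: 84÷12 = 7 r 0, and 0÷4 = 0, so 7+0+0 = 7.
Wednesday + 7 ≡ Wednesday — that's 1584's doomsday.
In March the doomsday date is Mar 14.
Mar 4 is 10 days before Mar 14; 10 mod 7 = 3, so Wednesday − 3 = Sunday.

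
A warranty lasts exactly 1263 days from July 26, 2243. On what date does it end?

January 9, 2247

+366 (one year; includes Feb 29, 2244) → Jul 26, 2244 (897 left).
+365 (one year) → Jul 26, 2245 (532 left).
+365 (one year) → Jul 26, 2246 (167 left).
Jul has 31 days: +6 → Aug 1, 2246 (161 left).
Aug has 31 days: +31 → Sep 1, 2246 (130 left).
Sep has 30 days: +30 → Oct 1, 2246 (100 left).
Oct has 31 days: +31 → Nov 1, 2246 (69 left).
Nov has 30 days: +30 → Dec 1, 2246 (39 left).
Dec has 31 days: +31 → Jan 1, 2247 (8 left).
+8 → Jan 9, 2247.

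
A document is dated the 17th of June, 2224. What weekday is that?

Doomsday rule: the anchor day for the 2200s is Friday. For year 24: 24÷12 = 2 r 0, and 0÷4 = 0, so 2+0+0 = 2.
Friday + 2 ≡ Sunday — that's 2224's doomsday.
In June the doomsday date is Jun 6.
Jun 17 is 11 days after Jun 6; 11 mod 7 = 4, so Sunday + 4 = Thursday.

Thursday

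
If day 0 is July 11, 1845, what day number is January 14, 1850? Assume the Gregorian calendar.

1648

Jul 11, 1845 → Jul 11, 1846: 365 days.
Jul 11, 1846 → Jul 11, 1847: 365 days.
Jul 11, 1847 → Jul 11, 1848: 366 days (Feb 29, 1848 is in that span).
Jul 11, 1848 → Jul 11, 1849: 365 days.
Jul 11, 1849 → Aug 11, 1849: 31 days (July has 31).
Aug 11, 1849 → Sep 11, 1849: 31 days (August has 31).
Sep 11, 1849 → Oct 11, 1849: 30 days (September has 30).
Oct 11, 1849 → Nov 11, 1849: 31 days (October has 31).
Nov 11, 1849 → Dec 11, 1849: 30 days (November has 30).
Dec 11, 1849 → Jan 11, 1850: 31 days (December has 31).
Jan 11, 1850 → Jan 14, 1850: 3 days.
Total: 1648 days.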